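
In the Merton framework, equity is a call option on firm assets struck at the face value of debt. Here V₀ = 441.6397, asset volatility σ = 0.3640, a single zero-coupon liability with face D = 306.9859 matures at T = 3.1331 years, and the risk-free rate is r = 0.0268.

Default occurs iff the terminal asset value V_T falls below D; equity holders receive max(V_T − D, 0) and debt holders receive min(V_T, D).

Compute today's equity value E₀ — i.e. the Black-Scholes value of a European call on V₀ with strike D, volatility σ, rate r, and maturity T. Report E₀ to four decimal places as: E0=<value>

d₁ = [ln(V₀/D) + (r + σ²/2)T] / (σ√T)
   = [ln(441.6397/306.9859) + (0.0268 + 0.5·0.3640²)·3.1331] / (0.3640·√3.1331)
   = [0.363693 + 0.291529] / 0.644301 = 1.016950
d₂ = d₁ − σ√T = 1.016950 − 0.644301 = 0.372649
N(d₁) = 0.845411,  N(d₂) = 0.645295,  e^(−rT) = 0.919462
E₀ = V₀·N(d₁) − D·e^(−rT)·N(d₂)
   = 441.6397·0.845411 − 306.9859·0.919462·0.645295 = 191.225066

E0=191.2251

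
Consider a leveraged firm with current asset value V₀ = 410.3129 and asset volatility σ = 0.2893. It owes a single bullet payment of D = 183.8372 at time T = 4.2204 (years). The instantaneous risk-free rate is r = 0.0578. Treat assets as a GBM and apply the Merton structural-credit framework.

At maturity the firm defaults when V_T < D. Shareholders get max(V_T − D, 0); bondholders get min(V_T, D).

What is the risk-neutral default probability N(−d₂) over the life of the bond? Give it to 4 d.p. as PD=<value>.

PD=0.0716

d₁ = [ln(V₀/D) + (r + σ²/2)T] / (σ√T)
   = [ln(410.3129/183.8372) + (0.0578 + 0.5·0.2893²)·4.2204] / (0.2893·√4.2204)
   = [0.802869 + 0.420551] / 0.594327 = 2.058499
d₂ = d₁ − σ√T = 2.058499 − 0.594327 = 1.464172
risk-neutral PD = N(−d₂) = N(-1.464172) = 0.071573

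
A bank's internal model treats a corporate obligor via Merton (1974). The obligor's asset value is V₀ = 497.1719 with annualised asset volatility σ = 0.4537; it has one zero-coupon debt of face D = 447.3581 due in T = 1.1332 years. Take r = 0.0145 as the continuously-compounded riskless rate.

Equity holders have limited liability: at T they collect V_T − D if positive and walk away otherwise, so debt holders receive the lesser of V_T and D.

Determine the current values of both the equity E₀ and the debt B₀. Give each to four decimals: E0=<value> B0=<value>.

E0=120.7542 B0=376.4177

d₁ = [ln(V₀/D) + (r + σ²/2)T] / (σ√T)
   = [ln(497.1719/447.3581) + (0.0145 + 0.5·0.4537²)·1.1332] / (0.4537·√1.1332)
   = [0.105576 + 0.133062] / 0.482972 = 0.494105
d₂ = d₁ − σ√T = 0.494105 − 0.482972 = 0.011133
N(d₁) = 0.689384,  N(d₂) = 0.504441,  e^(−rT) = 0.983703
E₀ = V₀·N(d₁) − D·e^(−rT)·N(d₂)
   = 497.1719·0.689384 − 447.3581·0.983703·0.504441 = 120.754161
B₀ = V₀ − E₀ = 497.1719 − 120.754161 = 376.417739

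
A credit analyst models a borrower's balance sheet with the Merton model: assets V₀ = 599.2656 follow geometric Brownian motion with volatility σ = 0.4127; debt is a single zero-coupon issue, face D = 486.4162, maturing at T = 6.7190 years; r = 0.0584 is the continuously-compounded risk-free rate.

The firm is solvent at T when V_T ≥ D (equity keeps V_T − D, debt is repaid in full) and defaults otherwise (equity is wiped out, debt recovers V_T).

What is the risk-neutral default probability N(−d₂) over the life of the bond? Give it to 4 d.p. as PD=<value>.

PD=0.4892

d₁ = [ln(V₀/D) + (r + σ²/2)T] / (σ√T)
   = [ln(599.2656/486.4162) + (0.0584 + 0.5·0.4127²)·6.7190] / (0.4127·√6.7190)
   = [0.208640 + 0.964584] / 1.069761 = 1.096716
d₂ = d₁ − σ√T = 1.096716 − 1.069761 = 0.026955
risk-neutral PD = N(−d₂) = N(-0.026955) = 0.489248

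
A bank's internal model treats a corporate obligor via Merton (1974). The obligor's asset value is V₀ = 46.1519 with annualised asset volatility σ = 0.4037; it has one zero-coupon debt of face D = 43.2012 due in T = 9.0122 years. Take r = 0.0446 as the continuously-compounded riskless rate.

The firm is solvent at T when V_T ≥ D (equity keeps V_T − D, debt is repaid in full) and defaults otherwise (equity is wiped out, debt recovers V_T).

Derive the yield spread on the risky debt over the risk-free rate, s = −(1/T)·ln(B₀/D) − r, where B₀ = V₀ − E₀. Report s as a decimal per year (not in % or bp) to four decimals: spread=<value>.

d₁ = [ln(V₀/D) + (r + σ²/2)T] / (σ√T)
   = [ln(46.1519/43.2012) + (0.0446 + 0.5·0.4037²)·9.0122] / (0.4037·√9.0122)
   = [0.066070 + 1.136320] / 1.211921 = 0.992136
d₂ = d₁ − σ√T = 0.992136 − 1.211921 = -0.219785
N(d₁) = 0.839434,  N(d₂) = 0.413019,  e^(−rT) = 0.669018
E₀ = V₀·N(d₁) − D·e^(−rT)·N(d₂)
   = 46.1519·0.839434 − 43.2012·0.669018·0.413019 = 26.804245
B₀ = V₀ − E₀ = 46.1519 − 26.804245 = 19.347655
spread = −(1/T)·ln(B₀/D) − r = −(1/9.0122)·ln(19.347655/43.2012) − 0.0446 = 0.04453440

spread=0.0445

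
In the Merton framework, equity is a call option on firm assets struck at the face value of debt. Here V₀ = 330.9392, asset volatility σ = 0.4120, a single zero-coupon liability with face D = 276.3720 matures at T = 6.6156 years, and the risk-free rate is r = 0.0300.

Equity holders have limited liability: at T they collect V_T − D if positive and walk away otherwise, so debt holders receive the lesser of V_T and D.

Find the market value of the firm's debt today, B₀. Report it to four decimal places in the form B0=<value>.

d₁ = [ln(V₀/D) + (r + σ²/2)T] / (σ√T)
   = [ln(330.9392/276.3720) + (0.0300 + 0.5·0.4120²)·6.6156] / (0.4120·√6.6156)
   = [0.180187 + 0.759947] / 1.059697 = 0.887172
d₂ = d₁ − σ√T = 0.887172 − 1.059697 = -0.172525
N(d₁) = 0.812507,  N(d₂) = 0.431512,  e^(−rT) = 0.819986
E₀ = V₀·N(d₁) − D·e^(−rT)·N(d₂)
   = 330.9392·0.812507 − 276.3720·0.819986·0.431512 = 171.100547
B₀ = V₀ − E₀ = 330.9392 − 171.100547 = 159.838653

B0=159.8387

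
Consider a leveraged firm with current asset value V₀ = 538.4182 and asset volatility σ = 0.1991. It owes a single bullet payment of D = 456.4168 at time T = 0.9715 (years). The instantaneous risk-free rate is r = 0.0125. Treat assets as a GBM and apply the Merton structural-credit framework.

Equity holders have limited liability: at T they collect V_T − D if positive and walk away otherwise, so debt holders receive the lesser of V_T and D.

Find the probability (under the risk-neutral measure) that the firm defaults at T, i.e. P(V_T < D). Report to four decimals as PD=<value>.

PD=0.2102

d₁ = [ln(V₀/D) + (r + σ²/2)T] / (σ√T)
   = [ln(538.4182/456.4168) + (0.0125 + 0.5·0.1991²)·0.9715] / (0.1991·√0.9715)
   = [0.165229 + 0.031399] / 0.196242 = 1.001968
d₂ = d₁ − σ√T = 1.001968 − 0.196242 = 0.805725
risk-neutral PD = N(−d₂) = N(-0.805725) = 0.210201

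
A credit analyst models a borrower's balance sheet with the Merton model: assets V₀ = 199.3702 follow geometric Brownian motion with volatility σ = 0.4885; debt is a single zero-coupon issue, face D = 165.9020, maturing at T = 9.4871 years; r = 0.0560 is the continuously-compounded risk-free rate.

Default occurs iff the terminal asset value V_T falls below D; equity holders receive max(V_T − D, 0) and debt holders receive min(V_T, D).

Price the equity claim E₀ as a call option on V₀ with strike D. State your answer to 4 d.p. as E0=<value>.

d₁ = [ln(V₀/D) + (r + σ²/2)T] / (σ√T)
   = [ln(199.3702/165.9020) + (0.0560 + 0.5·0.4885²)·9.4871] / (0.4885·√9.4871)
   = [0.183766 + 1.663242] / 1.504636 = 1.227545
d₂ = d₁ − σ√T = 1.227545 − 1.504636 = -0.277091
N(d₁) = 0.890191,  N(d₂) = 0.390855,  e^(−rT) = 0.587853
E₀ = V₀·N(d₁) − D·e^(−rT)·N(d₂)
   = 199.3702·0.890191 − 165.9020·0.587853·0.390855 = 139.358997

E0=139.3590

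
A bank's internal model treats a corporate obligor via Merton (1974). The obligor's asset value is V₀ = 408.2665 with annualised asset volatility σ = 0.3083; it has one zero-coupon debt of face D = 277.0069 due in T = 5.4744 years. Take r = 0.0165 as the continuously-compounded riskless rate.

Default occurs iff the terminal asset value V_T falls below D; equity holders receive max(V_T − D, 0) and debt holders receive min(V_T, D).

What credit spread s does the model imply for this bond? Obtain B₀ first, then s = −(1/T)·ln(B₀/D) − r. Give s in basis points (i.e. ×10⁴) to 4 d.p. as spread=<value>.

spread=263.6338

d₁ = [ln(V₀/D) + (r + σ²/2)T] / (σ√T)
   = [ln(408.2665/277.0069) + (0.0165 + 0.5·0.3083²)·5.4744] / (0.3083·√5.4744)
   = [0.387878 + 0.350495] / 0.721343 = 1.023609
d₂ = d₁ − σ√T = 1.023609 − 0.721343 = 0.302266
N(d₁) = 0.846990,  N(d₂) = 0.618775,  e^(−rT) = 0.913632
E₀ = V₀·N(d₁) − D·e^(−rT)·N(d₂)
   = 408.2665·0.846990 − 277.0069·0.913632·0.618775 = 189.196537
B₀ = V₀ − E₀ = 408.2665 − 189.196537 = 219.069963
spread = −(1/T)·ln(B₀/D) − r = −(1/5.4744)·ln(219.069963/277.0069) − 0.0165 = 0.02636338
in basis points: 0.02636338 × 10⁴ = 263.6338 bp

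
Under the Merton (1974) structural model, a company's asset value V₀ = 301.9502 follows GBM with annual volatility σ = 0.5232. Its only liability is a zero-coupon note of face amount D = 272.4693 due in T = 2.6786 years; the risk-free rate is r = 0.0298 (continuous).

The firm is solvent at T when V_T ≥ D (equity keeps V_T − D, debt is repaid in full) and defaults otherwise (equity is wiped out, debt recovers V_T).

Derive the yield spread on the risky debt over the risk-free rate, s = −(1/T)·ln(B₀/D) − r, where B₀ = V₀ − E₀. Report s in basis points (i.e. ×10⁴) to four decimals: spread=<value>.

spread=1186.3925

d₁ = [ln(V₀/D) + (r + σ²/2)T] / (σ√T)
   = [ln(301.9502/272.4693) + (0.0298 + 0.5·0.5232²)·2.6786] / (0.5232·√2.6786)
   = [0.102736 + 0.446440] / 0.856292 = 0.641342
d₂ = d₁ − σ√T = 0.641342 − 0.856292 = -0.214949
N(d₁) = 0.739350,  N(d₂) = 0.414903,  e^(−rT) = 0.923280
E₀ = V₀·N(d₁) − D·e^(−rT)·N(d₂)
   = 301.9502·0.739350 − 272.4693·0.923280·0.414903 = 118.871414
B₀ = V₀ − E₀ = 301.9502 − 118.871414 = 183.078786
spread = −(1/T)·ln(B₀/D) − r = −(1/2.6786)·ln(183.078786/272.4693) − 0.0298 = 0.11863925
in basis points: 0.11863925 × 10⁴ = 1186.3925 bp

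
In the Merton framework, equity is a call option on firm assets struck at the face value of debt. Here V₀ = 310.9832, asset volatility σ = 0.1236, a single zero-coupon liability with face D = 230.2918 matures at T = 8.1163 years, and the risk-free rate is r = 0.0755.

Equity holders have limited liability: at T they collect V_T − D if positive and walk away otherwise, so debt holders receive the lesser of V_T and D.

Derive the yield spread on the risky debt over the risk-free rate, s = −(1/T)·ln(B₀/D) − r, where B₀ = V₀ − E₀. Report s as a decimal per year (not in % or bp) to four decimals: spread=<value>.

d₁ = [ln(V₀/D) + (r + σ²/2)T] / (σ√T)
   = [ln(310.9832/230.2918) + (0.0755 + 0.5·0.1236²)·8.1163] / (0.1236·√8.1163)
   = [0.300392 + 0.674777] / 0.352126 = 2.769378
d₂ = d₁ − σ√T = 2.769378 − 0.352126 = 2.417252
N(d₁) = 0.997192,  N(d₂) = 0.992181,  e^(−rT) = 0.541842
E₀ = V₀·N(d₁) − D·e^(−rT)·N(d₂)
   = 310.9832·0.997192 − 230.2918·0.541842·0.992181 = 186.303793
B₀ = V₀ − E₀ = 310.9832 − 186.303793 = 124.679407
spread = −(1/T)·ln(B₀/D) − r = −(1/8.1163)·ln(124.679407/230.2918) − 0.0755 = 0.00010114

spread=0.0001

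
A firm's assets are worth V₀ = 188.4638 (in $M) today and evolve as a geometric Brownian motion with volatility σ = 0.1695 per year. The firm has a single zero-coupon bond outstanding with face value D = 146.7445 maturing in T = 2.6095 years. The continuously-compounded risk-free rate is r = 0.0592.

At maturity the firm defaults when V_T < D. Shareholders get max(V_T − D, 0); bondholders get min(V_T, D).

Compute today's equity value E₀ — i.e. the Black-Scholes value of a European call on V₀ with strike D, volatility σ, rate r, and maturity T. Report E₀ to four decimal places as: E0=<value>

E0=64.0143

d₁ = [ln(V₀/D) + (r + σ²/2)T] / (σ√T)
   = [ln(188.4638/146.7445) + (0.0592 + 0.5·0.1695²)·2.6095] / (0.1695·√2.6095)
   = [0.250213 + 0.191968] / 0.273809 = 1.614923
d₂ = d₁ − σ√T = 1.614923 − 0.273809 = 1.341114
N(d₁) = 0.946836,  N(d₂) = 0.910058,  e^(−rT) = 0.856859
E₀ = V₀·N(d₁) − D·e^(−rT)·N(d₂)
   = 188.4638·0.946836 − 146.7445·0.856859·0.910058 = 64.014303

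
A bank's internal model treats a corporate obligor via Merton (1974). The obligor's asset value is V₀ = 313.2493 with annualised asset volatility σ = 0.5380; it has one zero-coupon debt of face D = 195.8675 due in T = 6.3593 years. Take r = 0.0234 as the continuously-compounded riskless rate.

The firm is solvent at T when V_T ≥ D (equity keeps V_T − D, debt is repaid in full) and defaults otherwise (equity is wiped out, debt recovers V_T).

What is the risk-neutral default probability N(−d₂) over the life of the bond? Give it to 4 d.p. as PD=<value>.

d₁ = [ln(V₀/D) + (r + σ²/2)T] / (σ√T)
   = [ln(313.2493/195.8675) + (0.0234 + 0.5·0.5380²)·6.3593] / (0.5380·√6.3593)
   = [0.469561 + 1.069138] / 1.356710 = 1.134140
d₂ = d₁ − σ√T = 1.134140 − 1.356710 = -0.222569
risk-neutral PD = N(−d₂) = N(0.222569) = 0.588065

PD=0.5881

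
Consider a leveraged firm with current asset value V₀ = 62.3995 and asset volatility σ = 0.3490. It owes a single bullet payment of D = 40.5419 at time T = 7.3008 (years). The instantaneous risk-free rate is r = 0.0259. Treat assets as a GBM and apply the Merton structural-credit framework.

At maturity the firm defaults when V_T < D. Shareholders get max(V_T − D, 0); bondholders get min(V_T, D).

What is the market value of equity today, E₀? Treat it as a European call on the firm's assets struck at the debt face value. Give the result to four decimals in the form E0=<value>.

d₁ = [ln(V₀/D) + (r + σ²/2)T] / (σ√T)
   = [ln(62.3995/40.5419) + (0.0259 + 0.5·0.3490²)·7.3008] / (0.3490·√7.3008)
   = [0.431221 + 0.633713] / 0.942998 = 1.129307
d₂ = d₁ − σ√T = 1.129307 − 0.942998 = 0.186310
N(d₁) = 0.870616,  N(d₂) = 0.573899,  e^(−rT) = 0.827711
E₀ = V₀·N(d₁) − D·e^(−rT)·N(d₂)
   = 62.3995·0.870616 − 40.5419·0.827711·0.573899 = 35.067671

E0=35.0677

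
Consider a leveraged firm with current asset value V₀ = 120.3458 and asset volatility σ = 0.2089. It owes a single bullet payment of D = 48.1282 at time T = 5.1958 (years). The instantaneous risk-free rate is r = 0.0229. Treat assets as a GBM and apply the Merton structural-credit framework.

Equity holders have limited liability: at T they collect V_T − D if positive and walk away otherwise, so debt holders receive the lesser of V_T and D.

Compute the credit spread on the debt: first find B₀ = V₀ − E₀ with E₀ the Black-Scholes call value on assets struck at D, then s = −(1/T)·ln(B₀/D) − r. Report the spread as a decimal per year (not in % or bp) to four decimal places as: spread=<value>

spread=0.0008

d₁ = [ln(V₀/D) + (r + σ²/2)T] / (σ√T)
   = [ln(120.3458/48.1282) + (0.0229 + 0.5·0.2089²)·5.1958] / (0.2089·√5.1958)
   = [0.916501 + 0.232354] / 0.476173 = 2.412685
d₂ = d₁ − σ√T = 2.412685 − 0.476173 = 1.936512
N(d₁) = 0.992082,  N(d₂) = 0.973597,  e^(−rT) = 0.887822
E₀ = V₀·N(d₁) − D·e^(−rT)·N(d₂)
   = 120.3458·0.992082 − 48.1282·0.887822·0.973597 = 77.791809
B₀ = V₀ − E₀ = 120.3458 − 77.791809 = 42.553991
spread = −(1/T)·ln(B₀/D) − r = −(1/5.1958)·ln(42.553991/48.1282) − 0.0229 = 0.00079118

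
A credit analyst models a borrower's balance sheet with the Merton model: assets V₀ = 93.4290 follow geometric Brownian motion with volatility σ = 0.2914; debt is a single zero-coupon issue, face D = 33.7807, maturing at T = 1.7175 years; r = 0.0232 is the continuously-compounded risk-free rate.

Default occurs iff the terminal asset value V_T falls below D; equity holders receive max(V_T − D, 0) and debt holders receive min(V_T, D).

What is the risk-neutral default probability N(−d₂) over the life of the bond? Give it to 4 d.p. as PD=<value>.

d₁ = [ln(V₀/D) + (r + σ²/2)T] / (σ√T)
   = [ln(93.4290/33.7807) + (0.0232 + 0.5·0.2914²)·1.7175] / (0.2914·√1.7175)
   = [1.017312 + 0.112766] / 0.381890 = 2.959174
d₂ = d₁ − σ√T = 2.959174 − 0.381890 = 2.577284
risk-neutral PD = N(−d₂) = N(-2.577284) = 0.004979

PD=0.0050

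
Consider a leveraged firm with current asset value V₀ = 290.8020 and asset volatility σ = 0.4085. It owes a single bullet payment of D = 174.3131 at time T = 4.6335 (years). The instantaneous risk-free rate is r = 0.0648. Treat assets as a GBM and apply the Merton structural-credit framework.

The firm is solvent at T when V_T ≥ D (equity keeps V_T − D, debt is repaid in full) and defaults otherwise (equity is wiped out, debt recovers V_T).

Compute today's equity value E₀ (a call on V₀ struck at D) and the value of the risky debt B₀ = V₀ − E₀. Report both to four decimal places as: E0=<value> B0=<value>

E0=177.1403 B0=113.6617

d₁ = [ln(V₀/D) + (r + σ²/2)T] / (σ√T)
   = [ln(290.8020/174.3131) + (0.0648 + 0.5·0.4085²)·4.6335] / (0.4085·√4.6335)
   = [0.511790 + 0.686852] / 0.879319 = 1.363147
d₂ = d₁ − σ√T = 1.363147 − 0.879319 = 0.483828
N(d₁) = 0.913582,  N(d₂) = 0.685746,  e^(−rT) = 0.740632
E₀ = V₀·N(d₁) − D·e^(−rT)·N(d₂)
   = 290.8020·0.913582 − 174.3131·0.740632·0.685746 = 177.140322
B₀ = V₀ − E₀ = 290.8020 − 177.140322 = 113.661678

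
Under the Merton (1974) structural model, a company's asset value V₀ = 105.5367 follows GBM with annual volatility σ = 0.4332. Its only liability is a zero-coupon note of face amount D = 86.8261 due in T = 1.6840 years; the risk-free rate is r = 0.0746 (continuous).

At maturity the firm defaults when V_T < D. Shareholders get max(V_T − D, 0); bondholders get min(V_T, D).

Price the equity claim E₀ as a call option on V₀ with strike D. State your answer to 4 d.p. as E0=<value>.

d₁ = [ln(V₀/D) + (r + σ²/2)T] / (σ√T)
   = [ln(105.5367/86.8261) + (0.0746 + 0.5·0.4332²)·1.6840] / (0.4332·√1.6840)
   = [0.195151 + 0.283638] / 0.562159 = 0.851697
d₂ = d₁ − σ√T = 0.851697 − 0.562159 = 0.289538
N(d₁) = 0.802809,  N(d₂) = 0.613915,  e^(−rT) = 0.881944
E₀ = V₀·N(d₁) − D·e^(−rT)·N(d₂)
   = 105.5367·0.802809 − 86.8261·0.881944·0.613915 = 37.714777

E0=37.7148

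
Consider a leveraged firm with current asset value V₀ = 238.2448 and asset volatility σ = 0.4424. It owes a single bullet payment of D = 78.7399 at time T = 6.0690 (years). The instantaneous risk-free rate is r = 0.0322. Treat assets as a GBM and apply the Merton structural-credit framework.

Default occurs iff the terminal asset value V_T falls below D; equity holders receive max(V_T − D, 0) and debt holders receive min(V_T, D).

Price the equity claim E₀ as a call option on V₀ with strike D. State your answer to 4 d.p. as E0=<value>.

E0=180.4270

d₁ = [ln(V₀/D) + (r + σ²/2)T] / (σ√T)
   = [ln(238.2448/78.7399) + (0.0322 + 0.5·0.4424²)·6.0690] / (0.4424·√6.0690)
   = [1.107149 + 0.789327] / 1.089867 = 1.740098
d₂ = d₁ − σ√T = 1.740098 − 1.089867 = 0.650230
N(d₁) = 0.959079,  N(d₂) = 0.742228,  e^(−rT) = 0.822488
E₀ = V₀·N(d₁) − D·e^(−rT)·N(d₂)
   = 238.2448·0.959079 − 78.7399·0.822488·0.742228 = 180.426973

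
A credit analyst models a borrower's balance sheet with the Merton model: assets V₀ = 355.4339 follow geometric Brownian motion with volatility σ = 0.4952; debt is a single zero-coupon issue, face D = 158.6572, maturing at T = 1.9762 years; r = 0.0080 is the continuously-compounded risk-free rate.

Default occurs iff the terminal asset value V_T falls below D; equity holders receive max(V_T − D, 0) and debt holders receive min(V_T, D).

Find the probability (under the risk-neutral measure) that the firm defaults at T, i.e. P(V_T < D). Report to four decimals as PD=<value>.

PD=0.2023

d₁ = [ln(V₀/D) + (r + σ²/2)T] / (σ√T)
   = [ln(355.4339/158.6572) + (0.0080 + 0.5·0.4952²)·1.9762] / (0.4952·√1.9762)
   = [0.806593 + 0.258114] / 0.696139 = 1.529447
d₂ = d₁ − σ√T = 1.529447 − 0.696139 = 0.833308
risk-neutral PD = N(−d₂) = N(-0.833308) = 0.202336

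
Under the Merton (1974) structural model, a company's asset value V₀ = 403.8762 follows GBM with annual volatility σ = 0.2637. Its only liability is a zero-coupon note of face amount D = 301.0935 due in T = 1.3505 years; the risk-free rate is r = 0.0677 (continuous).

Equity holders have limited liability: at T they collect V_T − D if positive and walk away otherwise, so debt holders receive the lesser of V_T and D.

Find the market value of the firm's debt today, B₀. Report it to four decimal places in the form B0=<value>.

d₁ = [ln(V₀/D) + (r + σ²/2)T] / (σ√T)
   = [ln(403.8762/301.0935) + (0.0677 + 0.5·0.2637²)·1.3505] / (0.2637·√1.3505)
   = [0.293688 + 0.138384] / 0.306448 = 1.409933
d₂ = d₁ − σ√T = 1.409933 − 0.306448 = 1.103484
N(d₁) = 0.920720,  N(d₂) = 0.865092,  e^(−rT) = 0.912626
E₀ = V₀·N(d₁) − D·e^(−rT)·N(d₂)
   = 403.8762·0.920720 − 301.0935·0.912626·0.865092 = 134.142088
B₀ = V₀ − E₀ = 403.8762 − 134.142088 = 269.734112

B0=269.7341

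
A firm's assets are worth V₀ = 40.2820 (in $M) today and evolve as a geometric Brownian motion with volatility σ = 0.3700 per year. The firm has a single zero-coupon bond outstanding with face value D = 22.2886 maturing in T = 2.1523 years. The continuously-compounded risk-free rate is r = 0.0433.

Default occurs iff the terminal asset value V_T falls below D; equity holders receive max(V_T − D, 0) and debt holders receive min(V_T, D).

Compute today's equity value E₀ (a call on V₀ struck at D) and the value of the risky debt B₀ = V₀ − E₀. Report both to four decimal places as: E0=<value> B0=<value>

E0=20.7236 B0=19.5584

d₁ = [ln(V₀/D) + (r + σ²/2)T] / (σ√T)
   = [ln(40.2820/22.2886) + (0.0433 + 0.5·0.3700²)·2.1523] / (0.3700·√2.1523)
   = [0.591829 + 0.240520] / 0.542817 = 1.533389
d₂ = d₁ − σ√T = 1.533389 − 0.542817 = 0.990572
N(d₁) = 0.937410,  N(d₂) = 0.839053,  e^(−rT) = 0.911016
E₀ = V₀·N(d₁) − D·e^(−rT)·N(d₂)
   = 40.2820·0.937410 − 22.2886·0.911016·0.839053 = 20.723551
B₀ = V₀ − E₀ = 40.2820 − 20.723551 = 19.558449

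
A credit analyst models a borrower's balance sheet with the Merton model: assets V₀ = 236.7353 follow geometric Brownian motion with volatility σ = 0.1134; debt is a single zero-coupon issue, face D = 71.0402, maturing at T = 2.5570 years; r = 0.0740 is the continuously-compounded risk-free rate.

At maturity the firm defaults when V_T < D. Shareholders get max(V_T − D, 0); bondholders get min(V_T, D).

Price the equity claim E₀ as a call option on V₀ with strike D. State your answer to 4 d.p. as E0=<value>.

d₁ = [ln(V₀/D) + (r + σ²/2)T] / (σ√T)
   = [ln(236.7353/71.0402) + (0.0740 + 0.5·0.1134²)·2.5570] / (0.1134·√2.5570)
   = [1.203697 + 0.205659] / 0.181334 = 7.772168
d₂ = d₁ − σ√T = 7.772168 − 0.181334 = 7.590835
N(d₁) = 1.000000,  N(d₂) = 1.000000,  e^(−rT) = 0.827606
E₀ = V₀·N(d₁) − D·e^(−rT)·N(d₂)
   = 236.7353·1.000000 − 71.0402·0.827606·1.000000 = 177.941999

E0=177.9420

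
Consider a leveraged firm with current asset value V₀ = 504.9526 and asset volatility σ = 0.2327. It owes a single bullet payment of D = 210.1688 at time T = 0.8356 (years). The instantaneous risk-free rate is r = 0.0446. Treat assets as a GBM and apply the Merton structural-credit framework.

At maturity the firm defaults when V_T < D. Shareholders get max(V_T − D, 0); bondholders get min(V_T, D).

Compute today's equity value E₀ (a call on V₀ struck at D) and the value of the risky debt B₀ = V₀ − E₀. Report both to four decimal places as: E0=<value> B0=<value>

d₁ = [ln(V₀/D) + (r + σ²/2)T] / (σ√T)
   = [ln(504.9526/210.1688) + (0.0446 + 0.5·0.2327²)·0.8356] / (0.2327·√0.8356)
   = [0.876554 + 0.059891] / 0.212714 = 4.402371
d₂ = d₁ − σ√T = 4.402371 − 0.212714 = 4.189657
N(d₁) = 0.999995,  N(d₂) = 0.999986,  e^(−rT) = 0.963418
E₀ = V₀·N(d₁) − D·e^(−rT)·N(d₂)
   = 504.9526·0.999995 − 210.1688·0.963418·0.999986 = 302.472292
B₀ = V₀ − E₀ = 504.9526 − 302.472292 = 202.480308

E0=302.4723 B0=202.4803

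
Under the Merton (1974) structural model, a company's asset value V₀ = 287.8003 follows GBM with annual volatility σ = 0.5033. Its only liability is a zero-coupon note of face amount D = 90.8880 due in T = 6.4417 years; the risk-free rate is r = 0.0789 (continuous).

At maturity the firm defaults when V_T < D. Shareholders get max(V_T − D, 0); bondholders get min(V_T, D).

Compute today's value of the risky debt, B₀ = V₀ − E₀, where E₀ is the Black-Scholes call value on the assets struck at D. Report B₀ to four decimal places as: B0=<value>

B0=48.3351

d₁ = [ln(V₀/D) + (r + σ²/2)T] / (σ√T)
   = [ln(287.8003/90.8880) + (0.0789 + 0.5·0.5033²)·6.4417] / (0.5033·√6.4417)
   = [1.152639 + 1.324127] / 1.277401 = 1.938910
d₂ = d₁ − σ√T = 1.938910 − 1.277401 = 0.661509
N(d₁) = 0.973744,  N(d₂) = 0.745857,  e^(−rT) = 0.601547
E₀ = V₀·N(d₁) − D·e^(−rT)·N(d₂)
   = 287.8003·0.973744 − 90.8880·0.601547·0.745857 = 239.465207
B₀ = V₀ − E₀ = 287.8003 − 239.465207 = 48.335093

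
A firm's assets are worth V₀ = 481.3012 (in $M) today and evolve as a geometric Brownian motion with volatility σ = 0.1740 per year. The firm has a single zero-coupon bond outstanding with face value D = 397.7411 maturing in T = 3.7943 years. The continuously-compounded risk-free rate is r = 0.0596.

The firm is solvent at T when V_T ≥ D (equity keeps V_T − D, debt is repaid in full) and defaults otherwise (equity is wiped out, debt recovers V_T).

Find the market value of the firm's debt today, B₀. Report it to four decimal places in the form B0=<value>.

d₁ = [ln(V₀/D) + (r + σ²/2)T] / (σ√T)
   = [ln(481.3012/397.7411) + (0.0596 + 0.5·0.1740²)·3.7943] / (0.1740·√3.7943)
   = [0.190692 + 0.283578] / 0.338934 = 1.399300
d₂ = d₁ − σ√T = 1.399300 − 0.338934 = 1.060366
N(d₁) = 0.919139,  N(d₂) = 0.855511,  e^(−rT) = 0.797606
E₀ = V₀·N(d₁) − D·e^(−rT)·N(d₂)
   = 481.3012·0.919139 − 397.7411·0.797606·0.855511 = 170.979502
B₀ = V₀ − E₀ = 481.3012 − 170.979502 = 310.321698

B0=310.3217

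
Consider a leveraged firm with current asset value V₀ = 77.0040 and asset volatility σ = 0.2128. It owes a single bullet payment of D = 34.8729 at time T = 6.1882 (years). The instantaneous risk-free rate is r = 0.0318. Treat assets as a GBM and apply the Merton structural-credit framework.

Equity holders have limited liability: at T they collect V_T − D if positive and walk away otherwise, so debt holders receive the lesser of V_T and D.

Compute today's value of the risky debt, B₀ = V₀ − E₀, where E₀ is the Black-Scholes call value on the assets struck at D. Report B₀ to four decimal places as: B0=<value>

B0=28.3530

d₁ = [ln(V₀/D) + (r + σ²/2)T] / (σ√T)
   = [ln(77.0040/34.8729) + (0.0318 + 0.5·0.2128²)·6.1882] / (0.2128·√6.1882)
   = [0.792147 + 0.336897] / 0.529363 = 2.132836
d₂ = d₁ − σ√T = 2.132836 − 0.529363 = 1.603472
N(d₁) = 0.983531,  N(d₂) = 0.945585,  e^(−rT) = 0.821367
E₀ = V₀·N(d₁) − D·e^(−rT)·N(d₂)
   = 77.0040·0.983531 − 34.8729·0.821367·0.945585 = 48.650989
B₀ = V₀ − E₀ = 77.0040 − 48.650989 = 28.353011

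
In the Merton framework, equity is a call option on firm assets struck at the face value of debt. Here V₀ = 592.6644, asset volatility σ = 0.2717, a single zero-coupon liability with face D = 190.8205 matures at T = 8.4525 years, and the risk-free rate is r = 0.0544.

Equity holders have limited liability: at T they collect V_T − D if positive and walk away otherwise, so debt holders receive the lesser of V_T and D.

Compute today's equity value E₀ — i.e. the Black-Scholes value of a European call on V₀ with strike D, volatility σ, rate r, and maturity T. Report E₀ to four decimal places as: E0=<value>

d₁ = [ln(V₀/D) + (r + σ²/2)T] / (σ√T)
   = [ln(592.6644/190.8205) + (0.0544 + 0.5·0.2717²)·8.4525] / (0.2717·√8.4525)
   = [1.133295 + 0.771802] / 0.789918 = 2.411764
d₂ = d₁ − σ√T = 2.411764 − 0.789918 = 1.621845
N(d₁) = 0.992062,  N(d₂) = 0.947582,  e^(−rT) = 0.631400
E₀ = V₀·N(d₁) − D·e^(−rT)·N(d₂)
   = 592.6644·0.992062 − 190.8205·0.631400·0.947582 = 473.791491

E0=473.7915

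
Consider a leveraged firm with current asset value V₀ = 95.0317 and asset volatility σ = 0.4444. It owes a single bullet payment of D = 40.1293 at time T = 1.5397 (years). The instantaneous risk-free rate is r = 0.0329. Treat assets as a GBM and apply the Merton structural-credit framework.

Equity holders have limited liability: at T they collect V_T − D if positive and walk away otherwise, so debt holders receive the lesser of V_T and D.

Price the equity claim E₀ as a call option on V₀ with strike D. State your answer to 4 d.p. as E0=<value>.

d₁ = [ln(V₀/D) + (r + σ²/2)T] / (σ√T)
   = [ln(95.0317/40.1293) + (0.0329 + 0.5·0.4444²)·1.5397] / (0.4444·√1.5397)
   = [0.862104 + 0.202695] / 0.551432 = 1.930969
d₂ = d₁ − σ√T = 1.930969 − 0.551432 = 1.379537
N(d₁) = 0.973257,  N(d₂) = 0.916135,  e^(−rT) = 0.950605
E₀ = V₀·N(d₁) − D·e^(−rT)·N(d₂)
   = 95.0317·0.973257 − 40.1293·0.950605·0.916135 = 57.542288

E0=57.5423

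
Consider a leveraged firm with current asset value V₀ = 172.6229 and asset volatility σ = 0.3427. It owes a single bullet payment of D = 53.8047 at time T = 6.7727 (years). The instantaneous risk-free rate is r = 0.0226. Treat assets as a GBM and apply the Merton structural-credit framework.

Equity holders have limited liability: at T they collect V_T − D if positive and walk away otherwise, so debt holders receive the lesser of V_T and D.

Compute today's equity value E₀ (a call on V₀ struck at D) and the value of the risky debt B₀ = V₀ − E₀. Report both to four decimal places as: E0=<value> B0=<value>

d₁ = [ln(V₀/D) + (r + σ²/2)T] / (σ√T)
   = [ln(172.6229/53.8047) + (0.0226 + 0.5·0.3427²)·6.7727] / (0.3427·√6.7727)
   = [1.165749 + 0.550767] / 0.891857 = 1.924654
d₂ = d₁ − σ√T = 1.924654 − 0.891857 = 1.032798
N(d₁) = 0.972864,  N(d₂) = 0.849151,  e^(−rT) = 0.858076
E₀ = V₀·N(d₁) − D·e^(−rT)·N(d₂)
   = 172.6229·0.972864 − 53.8047·0.858076·0.849151 = 128.734534
B₀ = V₀ − E₀ = 172.6229 − 128.734534 = 43.888366

E0=128.7345 B0=43.8884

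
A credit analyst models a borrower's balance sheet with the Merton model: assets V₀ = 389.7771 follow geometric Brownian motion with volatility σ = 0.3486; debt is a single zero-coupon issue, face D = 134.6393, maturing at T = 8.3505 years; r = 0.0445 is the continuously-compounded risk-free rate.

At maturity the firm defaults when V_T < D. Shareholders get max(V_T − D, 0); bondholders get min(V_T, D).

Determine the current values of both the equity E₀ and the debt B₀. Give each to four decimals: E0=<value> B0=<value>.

E0=303.0148 B0=86.7623

d₁ = [ln(V₀/D) + (r + σ²/2)T] / (σ√T)
   = [ln(389.7771/134.6393) + (0.0445 + 0.5·0.3486²)·8.3505] / (0.3486·√8.3505)
   = [1.062976 + 0.878982] / 1.007357 = 1.927774
d₂ = d₁ − σ√T = 1.927774 − 1.007357 = 0.920416
N(d₁) = 0.973058,  N(d₂) = 0.821322,  e^(−rT) = 0.689632
E₀ = V₀·N(d₁) − D·e^(−rT)·N(d₂)
   = 389.7771·0.973058 − 134.6393·0.689632·0.821322 = 303.014803
B₀ = V₀ − E₀ = 389.7771 − 303.014803 = 86.762297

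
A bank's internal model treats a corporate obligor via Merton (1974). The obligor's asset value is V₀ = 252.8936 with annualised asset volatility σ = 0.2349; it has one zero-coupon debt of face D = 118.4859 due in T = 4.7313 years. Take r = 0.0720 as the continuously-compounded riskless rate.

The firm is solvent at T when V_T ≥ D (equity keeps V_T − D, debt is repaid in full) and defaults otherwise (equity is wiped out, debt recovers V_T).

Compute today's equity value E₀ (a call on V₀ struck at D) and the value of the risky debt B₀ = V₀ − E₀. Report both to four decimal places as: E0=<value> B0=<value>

E0=169.0223 B0=83.8713

d₁ = [ln(V₀/D) + (r + σ²/2)T] / (σ√T)
   = [ln(252.8936/118.4859) + (0.0720 + 0.5·0.2349²)·4.7313] / (0.2349·√4.7313)
   = [0.758175 + 0.471185] / 0.510944 = 2.406057
d₂ = d₁ − σ√T = 2.406057 − 0.510944 = 1.895113
N(d₁) = 0.991937,  N(d₂) = 0.970961,  e^(−rT) = 0.711305
E₀ = V₀·N(d₁) − D·e^(−rT)·N(d₂)
   = 252.8936·0.991937 − 118.4859·0.711305·0.970961 = 169.022279
B₀ = V₀ − E₀ = 252.8936 − 169.022279 = 83.871321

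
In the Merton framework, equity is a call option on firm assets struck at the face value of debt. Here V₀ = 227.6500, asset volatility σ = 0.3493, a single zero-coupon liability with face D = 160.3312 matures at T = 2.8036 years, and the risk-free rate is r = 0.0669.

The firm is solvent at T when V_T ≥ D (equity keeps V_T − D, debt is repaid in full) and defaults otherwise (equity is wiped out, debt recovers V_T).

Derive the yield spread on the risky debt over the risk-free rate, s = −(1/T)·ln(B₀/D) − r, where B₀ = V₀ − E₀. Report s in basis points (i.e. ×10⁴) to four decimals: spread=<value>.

spread=267.1314

d₁ = [ln(V₀/D) + (r + σ²/2)T] / (σ√T)
   = [ln(227.6500/160.3312) + (0.0669 + 0.5·0.3493²)·2.8036] / (0.3493·√2.8036)
   = [0.350568 + 0.358595] / 0.584866 = 1.212521
d₂ = d₁ − σ√T = 1.212521 − 0.584866 = 0.627655
N(d₁) = 0.887344,  N(d₂) = 0.734885,  e^(−rT) = 0.828979
E₀ = V₀·N(d₁) − D·e^(−rT)·N(d₂)
   = 227.6500·0.887344 − 160.3312·0.828979·0.734885 = 104.329351
B₀ = V₀ − E₀ = 227.6500 − 104.329351 = 123.320649
spread = −(1/T)·ln(B₀/D) − r = −(1/2.8036)·ln(123.320649/160.3312) − 0.0669 = 0.02671314
in basis points: 0.02671314 × 10⁴ = 267.1314 bp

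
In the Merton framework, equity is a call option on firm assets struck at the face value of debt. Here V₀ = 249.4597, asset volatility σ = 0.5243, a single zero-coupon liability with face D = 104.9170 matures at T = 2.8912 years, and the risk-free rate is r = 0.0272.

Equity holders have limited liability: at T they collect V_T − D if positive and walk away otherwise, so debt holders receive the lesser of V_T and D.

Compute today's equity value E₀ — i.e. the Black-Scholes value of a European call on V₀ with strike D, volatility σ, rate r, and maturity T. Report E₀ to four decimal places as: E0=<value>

E0=162.1356

d₁ = [ln(V₀/D) + (r + σ²/2)T] / (σ√T)
   = [ln(249.4597/104.9170) + (0.0272 + 0.5·0.5243²)·2.8912] / (0.5243·√2.8912)
   = [0.866128 + 0.476022] / 0.891495 = 1.505505
d₂ = d₁ − σ√T = 1.505505 − 0.891495 = 0.614010
N(d₁) = 0.933903,  N(d₂) = 0.730396,  e^(−rT) = 0.924372
E₀ = V₀·N(d₁) − D·e^(−rT)·N(d₂)
   = 249.4597·0.933903 − 104.9170·0.924372·0.730396 = 162.135647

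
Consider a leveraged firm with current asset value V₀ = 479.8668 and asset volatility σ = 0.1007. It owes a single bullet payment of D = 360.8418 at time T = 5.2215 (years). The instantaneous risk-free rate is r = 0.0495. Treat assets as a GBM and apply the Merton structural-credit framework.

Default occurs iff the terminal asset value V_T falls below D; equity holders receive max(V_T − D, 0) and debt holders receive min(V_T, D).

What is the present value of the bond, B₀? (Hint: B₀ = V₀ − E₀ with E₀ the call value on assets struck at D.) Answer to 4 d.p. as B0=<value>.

B0=278.4002

d₁ = [ln(V₀/D) + (r + σ²/2)T] / (σ√T)
   = [ln(479.8668/360.8418) + (0.0495 + 0.5·0.1007²)·5.2215] / (0.1007·√5.2215)
   = [0.285069 + 0.284939] / 0.230106 = 2.477156
d₂ = d₁ − σ√T = 2.477156 − 0.230106 = 2.247051
N(d₁) = 0.993378,  N(d₂) = 0.987682,  e^(−rT) = 0.772237
E₀ = V₀·N(d₁) − D·e^(−rT)·N(d₂)
   = 479.8668·0.993378 − 360.8418·0.772237·0.987682 = 201.466595
B₀ = V₀ − E₀ = 479.8668 − 201.466595 = 278.400205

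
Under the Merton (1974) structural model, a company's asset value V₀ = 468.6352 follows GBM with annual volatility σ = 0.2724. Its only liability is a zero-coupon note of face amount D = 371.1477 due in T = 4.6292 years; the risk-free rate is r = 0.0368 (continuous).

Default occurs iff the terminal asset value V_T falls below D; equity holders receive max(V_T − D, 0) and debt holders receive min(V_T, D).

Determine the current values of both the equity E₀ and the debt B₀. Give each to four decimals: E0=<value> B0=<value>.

E0=187.5398 B0=281.0954

d₁ = [ln(V₀/D) + (r + σ²/2)T] / (σ√T)
   = [ln(468.6352/371.1477) + (0.0368 + 0.5·0.2724²)·4.6292] / (0.2724·√4.6292)
   = [0.233225 + 0.342102] / 0.586084 = 0.981645
d₂ = d₁ − σ√T = 0.981645 − 0.586084 = 0.395560
N(d₁) = 0.836863,  N(d₂) = 0.653785,  e^(−rT) = 0.843366
E₀ = V₀·N(d₁) − D·e^(−rT)·N(d₂)
   = 468.6352·0.836863 − 371.1477·0.843366·0.653785 = 187.539771
B₀ = V₀ − E₀ = 468.6352 − 187.539771 = 281.095429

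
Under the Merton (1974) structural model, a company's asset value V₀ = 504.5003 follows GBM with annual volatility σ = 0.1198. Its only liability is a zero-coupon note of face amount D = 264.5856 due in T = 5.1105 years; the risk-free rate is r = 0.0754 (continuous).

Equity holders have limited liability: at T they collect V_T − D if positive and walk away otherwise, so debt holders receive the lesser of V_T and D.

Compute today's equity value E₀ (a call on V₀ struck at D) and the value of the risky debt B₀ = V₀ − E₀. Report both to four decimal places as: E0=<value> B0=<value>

E0=324.5239 B0=179.9764

d₁ = [ln(V₀/D) + (r + σ²/2)T] / (σ√T)
   = [ln(504.5003/264.5856) + (0.0754 + 0.5·0.1198²)·5.1105] / (0.1198·√5.1105)
   = [0.645404 + 0.422005] / 0.270825 = 3.941324
d₂ = d₁ − σ√T = 3.941324 − 0.270825 = 3.670499
N(d₁) = 0.999959,  N(d₂) = 0.999879,  e^(−rT) = 0.680225
E₀ = V₀·N(d₁) − D·e^(−rT)·N(d₂)
   = 504.5003·0.999959 − 264.5856·0.680225·0.999879 = 324.523912
B₀ = V₀ − E₀ = 504.5003 − 324.523912 = 179.976388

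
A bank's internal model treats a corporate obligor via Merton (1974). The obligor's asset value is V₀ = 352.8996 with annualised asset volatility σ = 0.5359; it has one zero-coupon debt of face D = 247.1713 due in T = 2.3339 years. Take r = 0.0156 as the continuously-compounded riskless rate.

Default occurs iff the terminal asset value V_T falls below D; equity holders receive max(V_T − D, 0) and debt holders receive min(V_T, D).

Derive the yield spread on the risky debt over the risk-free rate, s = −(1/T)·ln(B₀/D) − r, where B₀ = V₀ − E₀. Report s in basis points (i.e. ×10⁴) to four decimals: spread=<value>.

spread=929.8564

d₁ = [ln(V₀/D) + (r + σ²/2)T] / (σ√T)
   = [ln(352.8996/247.1713) + (0.0156 + 0.5·0.5359²)·2.3339] / (0.5359·√2.3339)
   = [0.356102 + 0.371544] / 0.818700 = 0.888782
d₂ = d₁ − σ√T = 0.888782 − 0.818700 = 0.070082
N(d₁) = 0.812940,  N(d₂) = 0.527936,  e^(−rT) = 0.964246
E₀ = V₀·N(d₁) − D·e^(−rT)·N(d₂)
   = 352.8996·0.812940 − 247.1713·0.964246·0.527936 = 161.061155
B₀ = V₀ − E₀ = 352.8996 − 161.061155 = 191.838445
spread = −(1/T)·ln(B₀/D) − r = −(1/2.3339)·ln(191.838445/247.1713) − 0.0156 = 0.09298564
in basis points: 0.09298564 × 10⁴ = 929.8564 bp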